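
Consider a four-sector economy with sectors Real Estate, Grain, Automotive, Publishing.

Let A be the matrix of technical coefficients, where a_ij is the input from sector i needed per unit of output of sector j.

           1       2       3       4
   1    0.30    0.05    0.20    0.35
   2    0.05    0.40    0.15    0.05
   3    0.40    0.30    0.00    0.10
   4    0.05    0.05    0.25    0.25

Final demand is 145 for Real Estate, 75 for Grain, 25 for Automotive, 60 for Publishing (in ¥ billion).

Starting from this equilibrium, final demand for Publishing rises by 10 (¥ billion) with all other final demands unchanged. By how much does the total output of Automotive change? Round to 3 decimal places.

Δx_3 = 7.172

I − A =
  [   0.70    -0.05    -0.20    -0.35]
  [  -0.05     0.60    -0.15    -0.05]
  [  -0.40    -0.30     1.00    -0.10]
  [  -0.05    -0.05    -0.25     0.75]
Compute the cofactors C_ij = (−1)^(i+j)·(3×3 minor ij) of I−A; the adjugate is their transpose:
adj(I−A) = Cᵀ =
  [ 0.394250   0.126000   0.150875   0.212500]
  [ 0.089500   0.394000   0.097250   0.081000]
  [ 0.194250   0.178000   0.299875   0.142500]
  [ 0.097000   0.094000   0.116500   0.332000]
det(I−A) = Σ_j (I−A)_1j·C_1j = (0.70)(0.394250) + (-0.05)(0.089500) + (-0.20)(0.194250) + (-0.35)(0.097000) = 0.1987
(I − A)⁻¹ = adj(I−A) / det(I−A) ≈
  [   1.9841     0.6341     0.7593     1.0695]
  [   0.4504     1.9829     0.4894     0.4076]
  [   0.9776     0.8958     1.5092     0.7172]
  [   0.4882     0.4731     0.5863     1.6709]
Δx = (I − A)⁻¹ Δd with Δd having +10 in the Publishing component and 0 elsewhere.
So Δx_3 = L_34 · (+10), where L_34 = adj(I−A)_34 / det(I−A) = 0.142500 / 0.1987.
Δx_3 = 0.142500 × (+10) / 0.1987 = 1.425 / 0.1987 ≈ 7.172.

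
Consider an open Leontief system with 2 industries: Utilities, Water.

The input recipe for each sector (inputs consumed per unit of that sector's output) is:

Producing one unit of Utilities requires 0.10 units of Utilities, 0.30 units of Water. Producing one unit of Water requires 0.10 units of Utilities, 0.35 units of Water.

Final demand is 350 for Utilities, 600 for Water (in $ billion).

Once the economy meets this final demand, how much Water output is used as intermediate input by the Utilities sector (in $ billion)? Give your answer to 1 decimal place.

I − A =
  [   0.90    -0.10]
  [  -0.30     0.65]
det(I−A) = (0.90)(0.65) − (-0.10)(-0.30) = 0.5550
adj(I−A) = [[0.65, 0.10], [0.30, 0.90]]
(I − A)⁻¹ = adj(I−A) / det(I−A) ≈
  [   1.1712     0.1802]
  [   0.5405     1.6216]
First solve x = (I − A)⁻¹ d = adj(I−A)·d / det(I−A); in particular x_1 = (0.65·350 + 0.10·600) / 0.5550 = 287.50 / 0.5550 ≈ 518.018.
Intermediate flow from 2 to 1: z_21 = a_21 · x_1 = 0.30 × 287.50 / 0.5550 = 86.25 / 0.5550 ≈ 155.4.

z_21 = 155.4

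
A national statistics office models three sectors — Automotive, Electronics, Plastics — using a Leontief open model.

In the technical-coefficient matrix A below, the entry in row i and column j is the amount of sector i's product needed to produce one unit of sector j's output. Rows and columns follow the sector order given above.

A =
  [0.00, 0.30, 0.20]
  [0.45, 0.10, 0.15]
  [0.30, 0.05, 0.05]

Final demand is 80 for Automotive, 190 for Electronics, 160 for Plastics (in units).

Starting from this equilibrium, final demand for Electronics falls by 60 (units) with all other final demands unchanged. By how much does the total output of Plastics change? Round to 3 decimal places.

I − A =
  [   1.00    -0.30    -0.20]
  [  -0.45     0.90    -0.15]
  [  -0.30    -0.05     0.95]
Cofactors of I−A, C_ij = (−1)^(i+j)·(minor ij) (rows/columns in the sector order above):
  C_11 = (0.90)(0.95) − (-0.15)(-0.05) = 0.8475
  C_12 = −[(-0.45)(0.95) − (-0.15)(-0.30)] = 0.4725
  C_13 = (-0.45)(-0.05) − (0.90)(-0.30) = 0.2925
  C_21 = −[(-0.30)(0.95) − (-0.20)(-0.05)] = 0.2950
  C_22 = (1.00)(0.95) − (-0.20)(-0.30) = 0.8900
  C_23 = −[(1.00)(-0.05) − (-0.30)(-0.30)] = 0.1400
  C_31 = (-0.30)(-0.15) − (-0.20)(0.90) = 0.2250
  C_32 = −[(1.00)(-0.15) − (-0.20)(-0.45)] = 0.2400
  C_33 = (1.00)(0.90) − (-0.30)(-0.45) = 0.7650
det(I−A) = Σ_j (I−A)_1j·C_1j = (1.00)(0.8475) + (-0.30)(0.4725) + (-0.20)(0.2925) = 0.64725
adj(I−A) = Cᵀ =
  [ 0.8475   0.2950   0.2250]
  [ 0.4725   0.8900   0.2400]
  [ 0.2925   0.1400   0.7650]
(I − A)⁻¹ = adj(I−A) / det(I−A) ≈
  [   1.3094     0.4558     0.3476]
  [   0.7300     1.3750     0.3708]
  [   0.4519     0.2163     1.1819]
Δx = (I − A)⁻¹ Δd with Δd having -60 in the Electronics component and 0 elsewhere.
So Δx_P = L_PE · (-60), where L_PE = adj(I−A)_PE / det(I−A) = 0.1400 / 0.64725.
Δx_P = 0.1400 × (-60) / 0.64725 = -8.40 / 0.64725 ≈ -12.978.

Δx_P = -12.978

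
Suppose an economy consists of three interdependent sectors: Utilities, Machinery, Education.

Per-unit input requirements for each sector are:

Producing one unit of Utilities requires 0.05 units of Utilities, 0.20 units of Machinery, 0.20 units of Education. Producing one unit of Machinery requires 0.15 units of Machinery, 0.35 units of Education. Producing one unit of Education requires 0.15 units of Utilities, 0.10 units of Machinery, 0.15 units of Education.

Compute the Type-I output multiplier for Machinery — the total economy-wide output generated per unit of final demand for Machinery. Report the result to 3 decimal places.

m_M = 1.884

I − A =
  [   0.95     0.00    -0.15]
  [  -0.20     0.85    -0.10]
  [  -0.20    -0.35     0.85]
Cofactors of I−A, C_ij = (−1)^(i+j)·(minor ij) (rows/columns in the sector order above):
  C_11 = (0.85)(0.85) − (-0.10)(-0.35) = 0.6875
  C_12 = −[(-0.20)(0.85) − (-0.10)(-0.20)] = 0.1900
  C_13 = (-0.20)(-0.35) − (0.85)(-0.20) = 0.2400
  C_21 = −[(0.00)(0.85) − (-0.15)(-0.35)] = 0.0525
  C_22 = (0.95)(0.85) − (-0.15)(-0.20) = 0.7775
  C_23 = −[(0.95)(-0.35) − (0.00)(-0.20)] = 0.3325
  C_31 = (0.00)(-0.10) − (-0.15)(0.85) = 0.1275
  C_32 = −[(0.95)(-0.10) − (-0.15)(-0.20)] = 0.1250
  C_33 = (0.95)(0.85) − (0.00)(-0.20) = 0.8075
det(I−A) = Σ_j (I−A)_1j·C_1j = (0.95)(0.6875) + (0.00)(0.1900) + (-0.15)(0.2400) = 0.617125
adj(I−A) = Cᵀ =
  [ 0.6875   0.0525   0.1275]
  [ 0.1900   0.7775   0.1250]
  [ 0.2400   0.3325   0.8075]
(I − A)⁻¹ = adj(I−A) / det(I−A) ≈
  [   1.1140     0.0851     0.2066]
  [   0.3079     1.2599     0.2026]
  [   0.3889     0.5388     1.3085]
The output multiplier for sector j is the column-j sum of the Leontief inverse (I − A)⁻¹ = adj(I−A) / det(I−A).
Column M of adj(I−A): (0.0525, 0.7775, 0.3325); det(I−A) = 0.617125.
m_M = (0.0525 + 0.7775 + 0.3325) / 0.617125 = 1.1625 / 0.617125 ≈ 1.884.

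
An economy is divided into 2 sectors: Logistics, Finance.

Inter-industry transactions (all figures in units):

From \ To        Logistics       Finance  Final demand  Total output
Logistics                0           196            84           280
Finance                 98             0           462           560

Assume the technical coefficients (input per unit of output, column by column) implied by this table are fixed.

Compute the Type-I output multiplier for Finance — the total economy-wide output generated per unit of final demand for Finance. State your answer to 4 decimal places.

m_F = 1.5385

Technical coefficients a_ij = z_ij / X_j:
  a_LL = 0/280 = 0.00, a_FL = 98/280 = 0.35
  a_LF = 196/560 = 0.35, a_FF = 0/560 = 0.00
I − A =
  [   1.00    -0.35]
  [  -0.35     1.00]
det(I−A) = (1.00)(1.00) − (-0.35)(-0.35) = 0.8775
adj(I−A) = [[1.00, 0.35], [0.35, 1.00]]
(I − A)⁻¹ = adj(I−A) / det(I−A) ≈
  [   1.13960     0.39886]
  [   0.39886     1.13960]
The output multiplier for sector j is the column-j sum of the Leontief inverse (I − A)⁻¹ = adj(I−A) / det(I−A).
Column F of adj(I−A): (0.35, 1.00); det(I−A) = 0.8775.
m_F = (0.35 + 1.00) / 0.8775 = 1.35 / 0.8775 ≈ 1.5385.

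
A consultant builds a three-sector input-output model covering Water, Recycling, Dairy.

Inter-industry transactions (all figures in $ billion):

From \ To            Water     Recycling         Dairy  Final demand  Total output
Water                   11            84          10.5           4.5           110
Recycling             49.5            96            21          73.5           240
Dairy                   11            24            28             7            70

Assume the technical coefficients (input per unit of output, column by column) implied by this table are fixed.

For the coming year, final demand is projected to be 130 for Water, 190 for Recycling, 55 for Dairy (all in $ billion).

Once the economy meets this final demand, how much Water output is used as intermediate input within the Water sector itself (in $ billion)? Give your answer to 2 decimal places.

z_WW = 54.68

Technical coefficients a_ij = z_ij / X_j:
  a_WW = 11/110 = 0.10, a_RW = 49.5/110 = 0.45, a_DW = 11/110 = 0.10
  a_WR = 84/240 = 0.35, a_RR = 96/240 = 0.40, a_DR = 24/240 = 0.10
  a_WD = 10.5/70 = 0.15, a_RD = 21/70 = 0.30, a_DD = 28/70 = 0.40
I − A =
  [   0.90    -0.35    -0.15]
  [  -0.45     0.60    -0.30]
  [  -0.10    -0.10     0.60]
Cofactors of I−A, C_ij = (−1)^(i+j)·(minor ij) (rows/columns in the sector order above):
  C_11 = (0.60)(0.60) − (-0.30)(-0.10) = 0.3300
  C_12 = −[(-0.45)(0.60) − (-0.30)(-0.10)] = 0.3000
  C_13 = (-0.45)(-0.10) − (0.60)(-0.10) = 0.1050
  C_21 = −[(-0.35)(0.60) − (-0.15)(-0.10)] = 0.2250
  C_22 = (0.90)(0.60) − (-0.15)(-0.10) = 0.5250
  C_23 = −[(0.90)(-0.10) − (-0.35)(-0.10)] = 0.1250
  C_31 = (-0.35)(-0.30) − (-0.15)(0.60) = 0.1950
  C_32 = −[(0.90)(-0.30) − (-0.15)(-0.45)] = 0.3375
  C_33 = (0.90)(0.60) − (-0.35)(-0.45) = 0.3825
det(I−A) = Σ_j (I−A)_1j·C_1j = (0.90)(0.3300) + (-0.35)(0.3000) + (-0.15)(0.1050) = 0.17625
adj(I−A) = Cᵀ =
  [ 0.3300   0.2250   0.1950]
  [ 0.3000   0.5250   0.3375]
  [ 0.1050   0.1250   0.3825]
(I − A)⁻¹ = adj(I−A) / det(I−A) ≈
  [   1.8723     1.2766     1.1064]
  [   1.7021     2.9787     1.9149]
  [   0.5957     0.7092     2.1702]
First solve x = (I − A)⁻¹ d = adj(I−A)·d / det(I−A); in particular x_W = (0.3300·130 + 0.2250·190 + 0.1950·55) / 0.17625 = 96.375 / 0.17625 ≈ 546.8085.
Intermediate flow from W to W: z_WW = a_WW · x_W = 0.10 × 96.375 / 0.17625 = 9.6375 / 0.17625 ≈ 54.68.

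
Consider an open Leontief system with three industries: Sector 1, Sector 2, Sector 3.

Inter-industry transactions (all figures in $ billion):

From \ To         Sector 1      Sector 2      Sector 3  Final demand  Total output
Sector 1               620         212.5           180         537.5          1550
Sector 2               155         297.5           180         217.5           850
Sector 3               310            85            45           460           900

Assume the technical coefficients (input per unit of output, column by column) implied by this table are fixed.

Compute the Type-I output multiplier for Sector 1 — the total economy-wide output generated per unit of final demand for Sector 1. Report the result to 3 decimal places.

m_1 = 2.940

Technical coefficients a_ij = z_ij / X_j:
  a_11 = 620/1550 = 0.40, a_21 = 155/1550 = 0.10, a_31 = 310/1550 = 0.20
  a_12 = 212.5/850 = 0.25, a_22 = 297.5/850 = 0.35, a_32 = 85/850 = 0.10
  a_13 = 180/900 = 0.20, a_23 = 180/900 = 0.20, a_33 = 45/900 = 0.05
I − A =
  [   0.60    -0.25    -0.20]
  [  -0.10     0.65    -0.20]
  [  -0.20    -0.10     0.95]
Cofactors of I−A, C_ij = (−1)^(i+j)·(minor ij) (rows/columns in the sector order above):
  C_11 = (0.65)(0.95) − (-0.20)(-0.10) = 0.5975
  C_12 = −[(-0.10)(0.95) − (-0.20)(-0.20)] = 0.1350
  C_13 = (-0.10)(-0.10) − (0.65)(-0.20) = 0.1400
  C_21 = −[(-0.25)(0.95) − (-0.20)(-0.10)] = 0.2575
  C_22 = (0.60)(0.95) − (-0.20)(-0.20) = 0.5300
  C_23 = −[(0.60)(-0.10) − (-0.25)(-0.20)] = 0.1100
  C_31 = (-0.25)(-0.20) − (-0.20)(0.65) = 0.1800
  C_32 = −[(0.60)(-0.20) − (-0.20)(-0.10)] = 0.1400
  C_33 = (0.60)(0.65) − (-0.25)(-0.10) = 0.3650
det(I−A) = Σ_j (I−A)_1j·C_1j = (0.60)(0.5975) + (-0.25)(0.1350) + (-0.20)(0.1400) = 0.29675
adj(I−A) = Cᵀ =
  [ 0.5975   0.2575   0.1800]
  [ 0.1350   0.5300   0.1400]
  [ 0.1400   0.1100   0.3650]
(I − A)⁻¹ = adj(I−A) / det(I−A) ≈
  [   2.0135     0.8677     0.6066]
  [   0.4549     1.7860     0.4718]
  [   0.4718     0.3707     1.2300]
The output multiplier for sector j is the column-j sum of the Leontief inverse (I − A)⁻¹ = adj(I−A) / det(I−A).
Column 1 of adj(I−A): (0.5975, 0.1350, 0.1400); det(I−A) = 0.29675.
m_1 = (0.5975 + 0.1350 + 0.1400) / 0.29675 = 0.8725 / 0.29675 ≈ 2.940.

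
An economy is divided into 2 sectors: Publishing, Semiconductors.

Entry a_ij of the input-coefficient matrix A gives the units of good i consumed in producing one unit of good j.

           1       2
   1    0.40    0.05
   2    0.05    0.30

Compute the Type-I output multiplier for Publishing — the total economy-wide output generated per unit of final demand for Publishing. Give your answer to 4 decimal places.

I − A =
  [   0.60    -0.05]
  [  -0.05     0.70]
det(I−A) = (0.60)(0.70) − (-0.05)(-0.05) = 0.4175
adj(I−A) = [[0.70, 0.05], [0.05, 0.60]]
(I − A)⁻¹ = adj(I−A) / det(I−A) ≈
  [   1.67665     0.11976]
  [   0.11976     1.43713]
The output multiplier for sector j is the column-j sum of the Leontief inverse (I − A)⁻¹ = adj(I−A) / det(I−A).
Column 1 of adj(I−A): (0.70, 0.05); det(I−A) = 0.4175.
m_1 = (0.70 + 0.05) / 0.4175 = 0.75 / 0.4175 ≈ 1.7964.

m_1 = 1.7964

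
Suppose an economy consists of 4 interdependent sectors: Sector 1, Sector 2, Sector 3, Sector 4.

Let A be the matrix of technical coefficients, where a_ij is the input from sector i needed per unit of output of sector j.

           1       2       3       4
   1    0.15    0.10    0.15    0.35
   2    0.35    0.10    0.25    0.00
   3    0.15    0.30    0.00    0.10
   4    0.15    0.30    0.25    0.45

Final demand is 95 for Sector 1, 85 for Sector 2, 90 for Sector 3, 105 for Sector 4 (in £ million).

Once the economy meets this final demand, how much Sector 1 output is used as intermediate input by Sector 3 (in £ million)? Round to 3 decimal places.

I − A =
  [   0.85    -0.10    -0.15    -0.35]
  [  -0.35     0.90    -0.25     0.00]
  [  -0.15    -0.30     1.00    -0.10]
  [  -0.15    -0.30    -0.25     0.55]
Compute the cofactors C_ij = (−1)^(i+j)·(3×3 minor ij) of I−A; the adjugate is their transpose:
adj(I−A) = Cᵀ =
  [ 0.423750   0.213000   0.193000   0.304750]
  [ 0.208125   0.366000   0.163250   0.162125]
  [ 0.156000   0.175500   0.317500   0.157000]
  [ 0.300000   0.337500   0.286000   0.626500]
det(I−A) = Σ_j (I−A)_1j·C_1j = (0.85)(0.423750) + (-0.10)(0.208125) + (-0.15)(0.156000) + (-0.35)(0.300000) = 0.210975
(I − A)⁻¹ = adj(I−A) / det(I−A) ≈
  [   2.0085     1.0096     0.9148     1.4445]
  [   0.9865     1.7348     0.7738     0.7685]
  [   0.7394     0.8319     1.5049     0.7442]
  [   1.4220     1.5997     1.3556     2.9695]
First solve x = (I − A)⁻¹ d = adj(I−A)·d / det(I−A); in particular x_3 = (0.156000·95 + 0.175500·85 + 0.317500·90 + 0.157000·105) / 0.210975 = 74.7975 / 0.210975 ≈ 354.53253.
Intermediate flow from 1 to 3: z_13 = a_13 · x_3 = 0.15 × 74.7975 / 0.210975 = 11.219625 / 0.210975 ≈ 53.180.

z_13 = 53.180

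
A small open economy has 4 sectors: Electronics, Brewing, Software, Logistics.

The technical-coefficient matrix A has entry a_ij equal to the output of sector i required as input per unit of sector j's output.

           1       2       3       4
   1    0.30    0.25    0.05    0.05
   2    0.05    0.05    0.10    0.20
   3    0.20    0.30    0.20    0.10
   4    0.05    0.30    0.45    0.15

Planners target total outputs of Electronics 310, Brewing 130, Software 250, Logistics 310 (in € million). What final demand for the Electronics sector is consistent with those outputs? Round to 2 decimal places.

I − A =
  [   0.70    -0.25    -0.05    -0.05]
  [  -0.05     0.95    -0.10    -0.20]
  [  -0.20    -0.30     0.80    -0.10]
  [  -0.05    -0.30    -0.45     0.85]
d = (I − A) x:
  d_1 = (+0.70)·310 + (-0.25)·130 + (-0.05)·250 + (-0.05)·310 = 156.50
  d_2 = (-0.05)·310 + (+0.95)·130 + (-0.10)·250 + (-0.20)·310 = 21.00
  d_3 = (-0.20)·310 + (-0.30)·130 + (+0.80)·250 + (-0.10)·310 = 68.00
  d_4 = (-0.05)·310 + (-0.30)·130 + (-0.45)·250 + (+0.85)·310 = 96.50

d_1 = 156.50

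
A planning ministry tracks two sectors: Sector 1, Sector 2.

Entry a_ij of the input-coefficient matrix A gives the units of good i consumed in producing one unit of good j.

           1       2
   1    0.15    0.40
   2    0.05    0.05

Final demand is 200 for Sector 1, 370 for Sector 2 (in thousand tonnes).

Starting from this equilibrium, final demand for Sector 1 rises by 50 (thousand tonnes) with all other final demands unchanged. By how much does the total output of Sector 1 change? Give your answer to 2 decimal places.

Δx_1 = 60.32

I − A =
  [   0.85    -0.40]
  [  -0.05     0.95]
det(I−A) = (0.85)(0.95) − (-0.40)(-0.05) = 0.7875
adj(I−A) = [[0.95, 0.40], [0.05, 0.85]]
(I − A)⁻¹ = adj(I−A) / det(I−A) ≈
  [   1.2063     0.5079]
  [   0.0635     1.0794]
Δx = (I − A)⁻¹ Δd with Δd having +50 in the Sector 1 component and 0 elsewhere.
So Δx_1 = L_11 · (+50), where L_11 = adj(I−A)_11 / det(I−A) = 0.95 / 0.7875.
Δx_1 = 0.95 × (+50) / 0.7875 = 47.50 / 0.7875 ≈ 60.32.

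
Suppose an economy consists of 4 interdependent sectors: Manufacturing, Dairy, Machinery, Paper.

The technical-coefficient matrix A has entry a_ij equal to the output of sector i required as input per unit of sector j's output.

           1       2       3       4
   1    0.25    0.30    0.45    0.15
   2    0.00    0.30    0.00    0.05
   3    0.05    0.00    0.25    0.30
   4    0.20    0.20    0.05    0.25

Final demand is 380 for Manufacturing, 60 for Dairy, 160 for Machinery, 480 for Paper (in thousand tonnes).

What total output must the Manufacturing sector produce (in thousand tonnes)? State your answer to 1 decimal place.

I − A =
  [   0.75    -0.30    -0.45    -0.15]
  [   0.00     0.70     0.00    -0.05]
  [  -0.05     0.00     0.75    -0.30]
  [  -0.20    -0.20    -0.05     0.75]
Compute the cofactors C_ij = (−1)^(i+j)·(3×3 minor ij) of I−A; the adjugate is their transpose:
adj(I−A) = Cᵀ =
  [ 0.375750   0.213750   0.237750   0.184500]
  [ 0.007625   0.343875   0.006375   0.027000]
  [ 0.067750   0.075750   0.362250   0.163500]
  [ 0.106750   0.153750   0.089250   0.378000]
det(I−A) = Σ_j (I−A)_1j·C_1j = (0.75)(0.375750) + (-0.30)(0.007625) + (-0.45)(0.067750) + (-0.15)(0.106750) = 0.233025
(I − A)⁻¹ = adj(I−A) / det(I−A) ≈
  [   1.6125     0.9173     1.0203     0.7918]
  [   0.0327     1.4757     0.0274     0.1159]
  [   0.2907     0.3251     1.5546     0.7016]
  [   0.4581     0.6598     0.3830     1.6221]
x = (I − A)⁻¹ d = adj(I−A)·d / det(I−A), with det(I−A) = 0.233025:
  x_1 = (0.375750·380 + 0.213750·60 + 0.237750·160 + 0.184500·480) / 0.233025 = 282.21 / 0.233025 ≈ 1211.1
  x_2 = (0.007625·380 + 0.343875·60 + 0.006375·160 + 0.027000·480) / 0.233025 = 37.51 / 0.233025 ≈ 161.0
  x_3 = (0.067750·380 + 0.075750·60 + 0.362250·160 + 0.163500·480) / 0.233025 = 166.73 / 0.233025 ≈ 715.5
  x_4 = (0.106750·380 + 0.153750·60 + 0.089250·160 + 0.378000·480) / 0.233025 = 245.51 / 0.233025 ≈ 1053.6

x_1 = 1211.1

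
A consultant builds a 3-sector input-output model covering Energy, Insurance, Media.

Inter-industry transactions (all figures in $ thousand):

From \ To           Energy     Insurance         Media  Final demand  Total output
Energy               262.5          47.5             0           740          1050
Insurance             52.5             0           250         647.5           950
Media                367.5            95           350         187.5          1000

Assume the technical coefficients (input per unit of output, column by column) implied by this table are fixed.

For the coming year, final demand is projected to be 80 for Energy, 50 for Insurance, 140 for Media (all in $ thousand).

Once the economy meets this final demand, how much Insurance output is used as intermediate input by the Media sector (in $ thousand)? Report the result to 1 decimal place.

Technical coefficients a_ij = z_ij / X_j:
  a_EE = 262.5/1050 = 0.25, a_IE = 52.5/1050 = 0.05, a_ME = 367.5/1050 = 0.35
  a_EI = 47.5/950 = 0.05, a_II = 0/950 = 0.00, a_MI = 95/950 = 0.10
  a_EM = 0/1000 = 0.00, a_IM = 250/1000 = 0.25, a_MM = 350/1000 = 0.35
I − A =
  [   0.75    -0.05     0.00]
  [  -0.05     1.00    -0.25]
  [  -0.35    -0.10     0.65]
Cofactors of I−A, C_ij = (−1)^(i+j)·(minor ij) (rows/columns in the sector order above):
  C_11 = (1.00)(0.65) − (-0.25)(-0.10) = 0.6250
  C_12 = −[(-0.05)(0.65) − (-0.25)(-0.35)] = 0.1200
  C_13 = (-0.05)(-0.10) − (1.00)(-0.35) = 0.3550
  C_21 = −[(-0.05)(0.65) − (0.00)(-0.10)] = 0.0325
  C_22 = (0.75)(0.65) − (0.00)(-0.35) = 0.4875
  C_23 = −[(0.75)(-0.10) − (-0.05)(-0.35)] = 0.0925
  C_31 = (-0.05)(-0.25) − (0.00)(1.00) = 0.0125
  C_32 = −[(0.75)(-0.25) − (0.00)(-0.05)] = 0.1875
  C_33 = (0.75)(1.00) − (-0.05)(-0.05) = 0.7475
det(I−A) = Σ_j (I−A)_1j·C_1j = (0.75)(0.6250) + (-0.05)(0.1200) + (0.00)(0.3550) = 0.46275
adj(I−A) = Cᵀ =
  [ 0.6250   0.0325   0.0125]
  [ 0.1200   0.4875   0.1875]
  [ 0.3550   0.0925   0.7475]
(I − A)⁻¹ = adj(I−A) / det(I−A) ≈
  [   1.3506     0.0702     0.0270]
  [   0.2593     1.0535     0.4052]
  [   0.7672     0.1999     1.6153]
First solve x = (I − A)⁻¹ d = adj(I−A)·d / det(I−A); in particular x_M = (0.3550·80 + 0.0925·50 + 0.7475·140) / 0.46275 = 137.675 / 0.46275 ≈ 297.515.
Intermediate flow from I to M: z_IM = a_IM · x_M = 0.25 × 137.675 / 0.46275 = 34.41875 / 0.46275 ≈ 74.4.

z_IM = 74.4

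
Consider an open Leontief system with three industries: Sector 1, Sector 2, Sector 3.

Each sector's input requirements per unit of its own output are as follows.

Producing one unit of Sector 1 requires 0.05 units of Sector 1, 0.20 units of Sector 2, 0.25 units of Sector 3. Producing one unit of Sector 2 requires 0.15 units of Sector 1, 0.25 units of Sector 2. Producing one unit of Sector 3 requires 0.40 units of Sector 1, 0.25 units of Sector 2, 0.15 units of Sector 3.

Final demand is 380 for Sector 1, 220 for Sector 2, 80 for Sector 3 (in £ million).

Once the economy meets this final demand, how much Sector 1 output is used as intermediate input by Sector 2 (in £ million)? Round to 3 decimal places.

z_12 = 81.513

I − A =
  [   0.95    -0.15    -0.40]
  [  -0.20     0.75    -0.25]
  [  -0.25     0.00     0.85]
Cofactors of I−A, C_ij = (−1)^(i+j)·(minor ij) (rows/columns in the sector order above):
  C_11 = (0.75)(0.85) − (-0.25)(0.00) = 0.6375
  C_12 = −[(-0.20)(0.85) − (-0.25)(-0.25)] = 0.2325
  C_13 = (-0.20)(0.00) − (0.75)(-0.25) = 0.1875
  C_21 = −[(-0.15)(0.85) − (-0.40)(0.00)] = 0.1275
  C_22 = (0.95)(0.85) − (-0.40)(-0.25) = 0.7075
  C_23 = −[(0.95)(0.00) − (-0.15)(-0.25)] = 0.0375
  C_31 = (-0.15)(-0.25) − (-0.40)(0.75) = 0.3375
  C_32 = −[(0.95)(-0.25) − (-0.40)(-0.20)] = 0.3175
  C_33 = (0.95)(0.75) − (-0.15)(-0.20) = 0.6825
det(I−A) = Σ_j (I−A)_1j·C_1j = (0.95)(0.6375) + (-0.15)(0.2325) + (-0.40)(0.1875) = 0.49575
adj(I−A) = Cᵀ =
  [ 0.6375   0.1275   0.3375]
  [ 0.2325   0.7075   0.3175]
  [ 0.1875   0.0375   0.6825]
(I − A)⁻¹ = adj(I−A) / det(I−A) ≈
  [   1.2859     0.2572     0.6808]
  [   0.4690     1.4271     0.6404]
  [   0.3782     0.0756     1.3767]
First solve x = (I − A)⁻¹ d = adj(I−A)·d / det(I−A); in particular x_2 = (0.2325·380 + 0.7075·220 + 0.3175·80) / 0.49575 = 269.40 / 0.49575 ≈ 543.41906.
Intermediate flow from 1 to 2: z_12 = a_12 · x_2 = 0.15 × 269.40 / 0.49575 = 40.41 / 0.49575 ≈ 81.513.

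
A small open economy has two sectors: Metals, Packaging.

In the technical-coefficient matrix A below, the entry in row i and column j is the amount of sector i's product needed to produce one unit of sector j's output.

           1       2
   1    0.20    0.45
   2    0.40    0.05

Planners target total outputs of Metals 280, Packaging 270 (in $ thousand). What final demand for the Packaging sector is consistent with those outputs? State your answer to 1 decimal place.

I − A =
  [   0.80    -0.45]
  [  -0.40     0.95]
d = (I − A) x:
  d_1 = (+0.80)·280 + (-0.45)·270 = 102.5
  d_2 = (-0.40)·280 + (+0.95)·270 = 144.5

d_2 = 144.5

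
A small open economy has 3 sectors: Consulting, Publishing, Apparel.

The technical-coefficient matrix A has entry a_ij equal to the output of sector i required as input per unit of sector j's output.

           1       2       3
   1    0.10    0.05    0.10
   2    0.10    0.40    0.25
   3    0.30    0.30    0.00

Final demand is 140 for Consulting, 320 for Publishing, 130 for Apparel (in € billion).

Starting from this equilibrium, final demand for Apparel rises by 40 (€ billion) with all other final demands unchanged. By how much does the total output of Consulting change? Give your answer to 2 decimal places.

I − A =
  [   0.90    -0.05    -0.10]
  [  -0.10     0.60    -0.25]
  [  -0.30    -0.30     1.00]
Cofactors of I−A, C_ij = (−1)^(i+j)·(minor ij) (rows/columns in the sector order above):
  C_11 = (0.60)(1.00) − (-0.25)(-0.30) = 0.5250
  C_12 = −[(-0.10)(1.00) − (-0.25)(-0.30)] = 0.1750
  C_13 = (-0.10)(-0.30) − (0.60)(-0.30) = 0.2100
  C_21 = −[(-0.05)(1.00) − (-0.10)(-0.30)] = 0.0800
  C_22 = (0.90)(1.00) − (-0.10)(-0.30) = 0.8700
  C_23 = −[(0.90)(-0.30) − (-0.05)(-0.30)] = 0.2850
  C_31 = (-0.05)(-0.25) − (-0.10)(0.60) = 0.0725
  C_32 = −[(0.90)(-0.25) − (-0.10)(-0.10)] = 0.2350
  C_33 = (0.90)(0.60) − (-0.05)(-0.10) = 0.5350
det(I−A) = Σ_j (I−A)_1j·C_1j = (0.90)(0.5250) + (-0.05)(0.1750) + (-0.10)(0.2100) = 0.44275
adj(I−A) = Cᵀ =
  [ 0.5250   0.0800   0.0725]
  [ 0.1750   0.8700   0.2350]
  [ 0.2100   0.2850   0.5350]
(I − A)⁻¹ = adj(I−A) / det(I−A) ≈
  [   1.1858     0.1807     0.1637]
  [   0.3953     1.9650     0.5308]
  [   0.4743     0.6437     1.2084]
Δx = (I − A)⁻¹ Δd with Δd having +40 in the Apparel component and 0 elsewhere.
So Δx_1 = L_13 · (+40), where L_13 = adj(I−A)_13 / det(I−A) = 0.0725 / 0.44275.
Δx_1 = 0.0725 × (+40) / 0.44275 = 2.90 / 0.44275 ≈ 6.55.

Δx_1 = 6.55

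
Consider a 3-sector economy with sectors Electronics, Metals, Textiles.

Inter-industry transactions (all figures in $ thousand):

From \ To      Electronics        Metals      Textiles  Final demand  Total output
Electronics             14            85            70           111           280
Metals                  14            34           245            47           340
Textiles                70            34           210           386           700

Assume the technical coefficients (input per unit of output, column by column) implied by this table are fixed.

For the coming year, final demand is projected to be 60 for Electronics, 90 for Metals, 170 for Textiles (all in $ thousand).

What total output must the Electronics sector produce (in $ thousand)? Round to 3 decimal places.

Technical coefficients a_ij = z_ij / X_j:
  a_11 = 14/280 = 0.05, a_21 = 14/280 = 0.05, a_31 = 70/280 = 0.25
  a_12 = 85/340 = 0.25, a_22 = 34/340 = 0.10, a_32 = 34/340 = 0.10
  a_13 = 70/700 = 0.10, a_23 = 245/700 = 0.35, a_33 = 210/700 = 0.30
I − A =
  [   0.95    -0.25    -0.10]
  [  -0.05     0.90    -0.35]
  [  -0.25    -0.10     0.70]
Cofactors of I−A, C_ij = (−1)^(i+j)·(minor ij) (rows/columns in the sector order above):
  C_11 = (0.90)(0.70) − (-0.35)(-0.10) = 0.5950
  C_12 = −[(-0.05)(0.70) − (-0.35)(-0.25)] = 0.1225
  C_13 = (-0.05)(-0.10) − (0.90)(-0.25) = 0.2300
  C_21 = −[(-0.25)(0.70) − (-0.10)(-0.10)] = 0.1850
  C_22 = (0.95)(0.70) − (-0.10)(-0.25) = 0.6400
  C_23 = −[(0.95)(-0.10) − (-0.25)(-0.25)] = 0.1575
  C_31 = (-0.25)(-0.35) − (-0.10)(0.90) = 0.1775
  C_32 = −[(0.95)(-0.35) − (-0.10)(-0.05)] = 0.3375
  C_33 = (0.95)(0.90) − (-0.25)(-0.05) = 0.8425
det(I−A) = Σ_j (I−A)_1j·C_1j = (0.95)(0.5950) + (-0.25)(0.1225) + (-0.10)(0.2300) = 0.511625
adj(I−A) = Cᵀ =
  [ 0.5950   0.1850   0.1775]
  [ 0.1225   0.6400   0.3375]
  [ 0.2300   0.1575   0.8425]
(I − A)⁻¹ = adj(I−A) / det(I−A) ≈
  [   1.1630     0.3616     0.3469]
  [   0.2394     1.2509     0.6597]
  [   0.4495     0.3078     1.6467]
x = (I − A)⁻¹ d = adj(I−A)·d / det(I−A), with det(I−A) = 0.511625:
  x_1 = (0.5950·60 + 0.1850·90 + 0.1775·170) / 0.511625 = 82.525 / 0.511625 ≈ 161.300
  x_2 = (0.1225·60 + 0.6400·90 + 0.3375·170) / 0.511625 = 122.325 / 0.511625 ≈ 239.091
  x_3 = (0.2300·60 + 0.1575·90 + 0.8425·170) / 0.511625 = 171.20 / 0.511625 ≈ 334.620

x_1 = 161.300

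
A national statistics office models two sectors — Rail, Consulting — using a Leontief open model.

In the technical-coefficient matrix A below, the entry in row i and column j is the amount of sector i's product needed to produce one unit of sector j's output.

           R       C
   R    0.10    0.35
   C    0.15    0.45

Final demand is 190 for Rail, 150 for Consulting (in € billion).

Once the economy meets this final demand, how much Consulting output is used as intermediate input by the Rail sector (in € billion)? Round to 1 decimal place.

I − A =
  [   0.90    -0.35]
  [  -0.15     0.55]
det(I−A) = (0.90)(0.55) − (-0.35)(-0.15) = 0.4425
adj(I−A) = [[0.55, 0.35], [0.15, 0.90]]
(I − A)⁻¹ = adj(I−A) / det(I−A) ≈
  [   1.2429     0.7910]
  [   0.3390     2.0339]
First solve x = (I − A)⁻¹ d = adj(I−A)·d / det(I−A); in particular x_R = (0.55·190 + 0.35·150) / 0.4425 = 157.00 / 0.4425 ≈ 354.802.
Intermediate flow from C to R: z_CR = a_CR · x_R = 0.15 × 157.00 / 0.4425 = 23.55 / 0.4425 ≈ 53.2.

z_CR = 53.2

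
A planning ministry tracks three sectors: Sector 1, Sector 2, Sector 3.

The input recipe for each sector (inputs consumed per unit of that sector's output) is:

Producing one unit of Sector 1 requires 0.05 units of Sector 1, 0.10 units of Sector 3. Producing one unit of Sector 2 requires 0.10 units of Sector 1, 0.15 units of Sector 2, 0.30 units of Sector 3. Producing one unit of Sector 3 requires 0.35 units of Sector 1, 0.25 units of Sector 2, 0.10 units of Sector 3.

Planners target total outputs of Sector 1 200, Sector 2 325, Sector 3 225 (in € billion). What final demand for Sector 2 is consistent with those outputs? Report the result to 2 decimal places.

d_2 = 220.00

I − A =
  [   0.95    -0.10    -0.35]
  [   0.00     0.85    -0.25]
  [  -0.10    -0.30     0.90]
d = (I − A) x:
  d_1 = (+0.95)·200 + (-0.10)·325 + (-0.35)·225 = 78.75
  d_2 = (+0.00)·200 + (+0.85)·325 + (-0.25)·225 = 220.00
  d_3 = (-0.10)·200 + (-0.30)·325 + (+0.90)·225 = 85.00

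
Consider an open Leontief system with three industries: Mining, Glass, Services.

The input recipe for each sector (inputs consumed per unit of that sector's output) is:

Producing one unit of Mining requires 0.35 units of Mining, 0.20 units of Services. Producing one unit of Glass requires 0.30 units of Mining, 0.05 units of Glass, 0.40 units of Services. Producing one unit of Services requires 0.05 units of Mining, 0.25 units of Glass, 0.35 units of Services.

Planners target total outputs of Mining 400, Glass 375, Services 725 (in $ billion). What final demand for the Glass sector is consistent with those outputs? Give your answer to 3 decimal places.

I − A =
  [   0.65    -0.30    -0.05]
  [   0.00     0.95    -0.25]
  [  -0.20    -0.40     0.65]
d = (I − A) x:
  d_M = (+0.65)·400 + (-0.30)·375 + (-0.05)·725 = 111.250
  d_G = (+0.00)·400 + (+0.95)·375 + (-0.25)·725 = 175.000
  d_S = (-0.20)·400 + (-0.40)·375 + (+0.65)·725 = 241.250

d_G = 175.000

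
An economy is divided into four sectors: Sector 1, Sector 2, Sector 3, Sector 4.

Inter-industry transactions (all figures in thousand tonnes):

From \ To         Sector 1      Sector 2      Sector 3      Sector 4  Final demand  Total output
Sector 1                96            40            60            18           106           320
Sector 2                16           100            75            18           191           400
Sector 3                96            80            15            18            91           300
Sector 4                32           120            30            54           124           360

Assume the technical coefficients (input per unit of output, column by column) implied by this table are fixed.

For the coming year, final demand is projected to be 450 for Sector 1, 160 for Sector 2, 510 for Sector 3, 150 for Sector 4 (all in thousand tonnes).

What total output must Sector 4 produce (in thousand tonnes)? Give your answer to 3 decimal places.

Technical coefficients a_ij = z_ij / X_j:
  a_11 = 96/320 = 0.30, a_21 = 16/320 = 0.05, a_31 = 96/320 = 0.30, a_41 = 32/320 = 0.10
  a_12 = 40/400 = 0.10, a_22 = 100/400 = 0.25, a_32 = 80/400 = 0.20, a_42 = 120/400 = 0.30
  a_13 = 60/300 = 0.20, a_23 = 75/300 = 0.25, a_33 = 15/300 = 0.05, a_43 = 30/300 = 0.10
  a_14 = 18/360 = 0.05, a_24 = 18/360 = 0.05, a_34 = 18/360 = 0.05, a_44 = 54/360 = 0.15
I − A =
  [   0.70    -0.10    -0.20    -0.05]
  [  -0.05     0.75    -0.25    -0.05]
  [  -0.30    -0.20     0.95    -0.05]
  [  -0.10    -0.30    -0.10     0.85]
Compute the cofactors C_ij = (−1)^(i+j)·(3×3 minor ij) of I−A; the adjugate is their transpose:
adj(I−A) = Cᵀ =
  [ 0.540375   0.132500   0.153750   0.048625]
  [ 0.111375   0.503500   0.160750   0.045625]
  [ 0.200750   0.159000   0.426500   0.046250]
  [ 0.126500   0.212000   0.125000   0.404500]
det(I−A) = Σ_j (I−A)_1j·C_1j = (0.70)(0.540375) + (-0.10)(0.111375) + (-0.20)(0.200750) + (-0.05)(0.126500) = 0.32065
(I − A)⁻¹ = adj(I−A) / det(I−A) ≈
  [   1.6852     0.4132     0.4795     0.1516]
  [   0.3473     1.5702     0.5013     0.1423]
  [   0.6261     0.4959     1.3301     0.1442]
  [   0.3945     0.6612     0.3898     1.2615]
x = (I − A)⁻¹ d = adj(I−A)·d / det(I−A), with det(I−A) = 0.32065:
  x_1 = (0.540375·450 + 0.132500·160 + 0.153750·510 + 0.048625·150) / 0.32065 = 350.075 / 0.32065 ≈ 1091.767
  x_2 = (0.111375·450 + 0.503500·160 + 0.160750·510 + 0.045625·150) / 0.32065 = 219.505 / 0.32065 ≈ 684.563
  x_3 = (0.200750·450 + 0.159000·160 + 0.426500·510 + 0.046250·150) / 0.32065 = 340.23 / 0.32065 ≈ 1061.063
  x_4 = (0.126500·450 + 0.212000·160 + 0.125000·510 + 0.404500·150) / 0.32065 = 215.27 / 0.32065 ≈ 671.355

x_4 = 671.355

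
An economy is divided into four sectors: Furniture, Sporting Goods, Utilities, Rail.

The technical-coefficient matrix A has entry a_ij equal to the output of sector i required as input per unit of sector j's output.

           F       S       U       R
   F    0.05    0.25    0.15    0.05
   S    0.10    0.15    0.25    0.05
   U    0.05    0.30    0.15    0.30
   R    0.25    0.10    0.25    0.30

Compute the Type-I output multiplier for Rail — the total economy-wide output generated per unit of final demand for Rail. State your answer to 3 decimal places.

m_R = 3.463

I − A =
  [   0.95    -0.25    -0.15    -0.05]
  [  -0.10     0.85    -0.25    -0.05]
  [  -0.05    -0.30     0.85    -0.30]
  [  -0.25    -0.10    -0.25     0.70]
Compute the cofactors C_ij = (−1)^(i+j)·(3×3 minor ij) of I−A; the adjugate is their transpose:
adj(I−A) = Cᵀ =
  [ 0.374000   0.174000   0.147250   0.102250]
  [ 0.090750   0.466250   0.188625   0.120625]
  [ 0.121000   0.252000   0.528750   0.253250]
  [ 0.189750   0.218750   0.268375   0.579875]
det(I−A) = Σ_j (I−A)_1j·C_1j = (0.95)(0.374000) + (-0.25)(0.090750) + (-0.15)(0.121000) + (-0.05)(0.189750) = 0.304975
(I − A)⁻¹ = adj(I−A) / det(I−A) ≈
  [   1.2263     0.5705     0.4828     0.3353]
  [   0.2976     1.5288     0.6185     0.3955]
  [   0.3968     0.8263     1.7337     0.8304]
  [   0.6222     0.7173     0.8800     1.9014]
The output multiplier for sector j is the column-j sum of the Leontief inverse (I − A)⁻¹ = adj(I−A) / det(I−A).
Column R of adj(I−A): (0.102250, 0.120625, 0.253250, 0.579875); det(I−A) = 0.304975.
m_R = (0.102250 + 0.120625 + 0.253250 + 0.579875) / 0.304975 = 1.056 / 0.304975 ≈ 3.463.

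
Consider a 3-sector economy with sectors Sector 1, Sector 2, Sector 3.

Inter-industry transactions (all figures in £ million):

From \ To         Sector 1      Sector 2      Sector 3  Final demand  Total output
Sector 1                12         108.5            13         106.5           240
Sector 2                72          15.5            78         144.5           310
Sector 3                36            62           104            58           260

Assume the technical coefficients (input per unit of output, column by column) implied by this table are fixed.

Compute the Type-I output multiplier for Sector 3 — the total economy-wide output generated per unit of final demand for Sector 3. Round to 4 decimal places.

Technical coefficients a_ij = z_ij / X_j:
  a_11 = 12/240 = 0.05, a_21 = 72/240 = 0.30, a_31 = 36/240 = 0.15
  a_12 = 108.5/310 = 0.35, a_22 = 15.5/310 = 0.05, a_32 = 62/310 = 0.20
  a_13 = 13/260 = 0.05, a_23 = 78/260 = 0.30, a_33 = 104/260 = 0.40
I − A =
  [   0.95    -0.35    -0.05]
  [  -0.30     0.95    -0.30]
  [  -0.15    -0.20     0.60]
Cofactors of I−A, C_ij = (−1)^(i+j)·(minor ij) (rows/columns in the sector order above):
  C_11 = (0.95)(0.60) − (-0.30)(-0.20) = 0.5100
  C_12 = −[(-0.30)(0.60) − (-0.30)(-0.15)] = 0.2250
  C_13 = (-0.30)(-0.20) − (0.95)(-0.15) = 0.2025
  C_21 = −[(-0.35)(0.60) − (-0.05)(-0.20)] = 0.2200
  C_22 = (0.95)(0.60) − (-0.05)(-0.15) = 0.5625
  C_23 = −[(0.95)(-0.20) − (-0.35)(-0.15)] = 0.2425
  C_31 = (-0.35)(-0.30) − (-0.05)(0.95) = 0.1525
  C_32 = −[(0.95)(-0.30) − (-0.05)(-0.30)] = 0.3000
  C_33 = (0.95)(0.95) − (-0.35)(-0.30) = 0.7975
det(I−A) = Σ_j (I−A)_1j·C_1j = (0.95)(0.5100) + (-0.35)(0.2250) + (-0.05)(0.2025) = 0.395625
adj(I−A) = Cᵀ =
  [ 0.5100   0.2200   0.1525]
  [ 0.2250   0.5625   0.3000]
  [ 0.2025   0.2425   0.7975]
(I − A)⁻¹ = adj(I−A) / det(I−A) ≈
  [   1.28910     0.55608     0.38547]
  [   0.56872     1.42180     0.75829]
  [   0.51185     0.61295     2.01580]
The output multiplier for sector j is the column-j sum of the Leontief inverse (I − A)⁻¹ = adj(I−A) / det(I−A).
Column 3 of adj(I−A): (0.1525, 0.3000, 0.7975); det(I−A) = 0.395625.
m_3 = (0.1525 + 0.3000 + 0.7975) / 0.395625 = 1.25 / 0.395625 ≈ 3.1596.

m_3 = 3.1596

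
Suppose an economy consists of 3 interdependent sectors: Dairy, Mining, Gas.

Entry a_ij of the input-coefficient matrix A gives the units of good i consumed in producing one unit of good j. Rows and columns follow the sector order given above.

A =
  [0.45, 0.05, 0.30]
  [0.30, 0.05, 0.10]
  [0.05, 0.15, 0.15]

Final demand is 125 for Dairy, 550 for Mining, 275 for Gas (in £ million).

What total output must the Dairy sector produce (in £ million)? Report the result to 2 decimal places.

I − A =
  [   0.55    -0.05    -0.30]
  [  -0.30     0.95    -0.10]
  [  -0.05    -0.15     0.85]
Cofactors of I−A, C_ij = (−1)^(i+j)·(minor ij) (rows/columns in the sector order above):
  C_11 = (0.95)(0.85) − (-0.10)(-0.15) = 0.7925
  C_12 = −[(-0.30)(0.85) − (-0.10)(-0.05)] = 0.2600
  C_13 = (-0.30)(-0.15) − (0.95)(-0.05) = 0.0925
  C_21 = −[(-0.05)(0.85) − (-0.30)(-0.15)] = 0.0875
  C_22 = (0.55)(0.85) − (-0.30)(-0.05) = 0.4525
  C_23 = −[(0.55)(-0.15) − (-0.05)(-0.05)] = 0.0850
  C_31 = (-0.05)(-0.10) − (-0.30)(0.95) = 0.2900
  C_32 = −[(0.55)(-0.10) − (-0.30)(-0.30)] = 0.1450
  C_33 = (0.55)(0.95) − (-0.05)(-0.30) = 0.5075
det(I−A) = Σ_j (I−A)_1j·C_1j = (0.55)(0.7925) + (-0.05)(0.2600) + (-0.30)(0.0925) = 0.395125
adj(I−A) = Cᵀ =
  [ 0.7925   0.0875   0.2900]
  [ 0.2600   0.4525   0.1450]
  [ 0.0925   0.0850   0.5075]
(I − A)⁻¹ = adj(I−A) / det(I−A) ≈
  [   2.0057     0.2214     0.7339]
  [   0.6580     1.1452     0.3670]
  [   0.2341     0.2151     1.2844]
x = (I − A)⁻¹ d = adj(I−A)·d / det(I−A), with det(I−A) = 0.395125:
  x_1 = (0.7925·125 + 0.0875·550 + 0.2900·275) / 0.395125 = 226.9375 / 0.395125 ≈ 574.34
  x_2 = (0.2600·125 + 0.4525·550 + 0.1450·275) / 0.395125 = 321.25 / 0.395125 ≈ 813.03
  x_3 = (0.0925·125 + 0.0850·550 + 0.5075·275) / 0.395125 = 197.875 / 0.395125 ≈ 500.79

x_1 = 574.34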